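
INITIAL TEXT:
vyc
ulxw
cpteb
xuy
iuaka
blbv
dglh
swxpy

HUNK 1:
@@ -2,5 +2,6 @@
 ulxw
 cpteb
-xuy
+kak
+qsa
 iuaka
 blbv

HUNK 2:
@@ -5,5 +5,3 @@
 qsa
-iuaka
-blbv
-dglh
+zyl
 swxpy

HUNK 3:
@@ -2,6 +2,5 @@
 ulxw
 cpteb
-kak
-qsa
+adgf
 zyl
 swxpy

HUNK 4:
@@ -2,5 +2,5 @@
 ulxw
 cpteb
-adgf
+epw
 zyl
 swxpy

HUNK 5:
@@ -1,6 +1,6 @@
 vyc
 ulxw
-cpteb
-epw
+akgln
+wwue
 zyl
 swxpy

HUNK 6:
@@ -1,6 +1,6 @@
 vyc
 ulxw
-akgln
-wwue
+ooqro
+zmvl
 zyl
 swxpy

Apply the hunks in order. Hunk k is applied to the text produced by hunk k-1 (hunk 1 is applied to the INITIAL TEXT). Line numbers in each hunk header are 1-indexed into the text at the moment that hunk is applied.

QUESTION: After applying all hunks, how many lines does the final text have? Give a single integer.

Answer: 6

Derivation:
Hunk 1: at line 2 remove [xuy] add [kak,qsa] -> 9 lines: vyc ulxw cpteb kak qsa iuaka blbv dglh swxpy
Hunk 2: at line 5 remove [iuaka,blbv,dglh] add [zyl] -> 7 lines: vyc ulxw cpteb kak qsa zyl swxpy
Hunk 3: at line 2 remove [kak,qsa] add [adgf] -> 6 lines: vyc ulxw cpteb adgf zyl swxpy
Hunk 4: at line 2 remove [adgf] add [epw] -> 6 lines: vyc ulxw cpteb epw zyl swxpy
Hunk 5: at line 1 remove [cpteb,epw] add [akgln,wwue] -> 6 lines: vyc ulxw akgln wwue zyl swxpy
Hunk 6: at line 1 remove [akgln,wwue] add [ooqro,zmvl] -> 6 lines: vyc ulxw ooqro zmvl zyl swxpy
Final line count: 6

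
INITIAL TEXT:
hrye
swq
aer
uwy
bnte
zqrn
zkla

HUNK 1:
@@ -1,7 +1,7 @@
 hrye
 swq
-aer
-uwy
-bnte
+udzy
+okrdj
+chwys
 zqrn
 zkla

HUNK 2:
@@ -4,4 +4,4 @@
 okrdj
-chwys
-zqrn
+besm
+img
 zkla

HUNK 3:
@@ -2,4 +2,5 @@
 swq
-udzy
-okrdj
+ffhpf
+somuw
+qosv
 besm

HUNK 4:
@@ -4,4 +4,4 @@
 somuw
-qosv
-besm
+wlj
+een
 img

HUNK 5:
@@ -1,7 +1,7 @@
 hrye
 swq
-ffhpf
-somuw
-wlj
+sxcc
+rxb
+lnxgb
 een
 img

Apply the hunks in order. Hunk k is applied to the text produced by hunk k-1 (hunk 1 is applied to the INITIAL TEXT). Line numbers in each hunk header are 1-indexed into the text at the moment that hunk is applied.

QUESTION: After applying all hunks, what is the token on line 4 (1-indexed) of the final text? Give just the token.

Hunk 1: at line 1 remove [aer,uwy,bnte] add [udzy,okrdj,chwys] -> 7 lines: hrye swq udzy okrdj chwys zqrn zkla
Hunk 2: at line 4 remove [chwys,zqrn] add [besm,img] -> 7 lines: hrye swq udzy okrdj besm img zkla
Hunk 3: at line 2 remove [udzy,okrdj] add [ffhpf,somuw,qosv] -> 8 lines: hrye swq ffhpf somuw qosv besm img zkla
Hunk 4: at line 4 remove [qosv,besm] add [wlj,een] -> 8 lines: hrye swq ffhpf somuw wlj een img zkla
Hunk 5: at line 1 remove [ffhpf,somuw,wlj] add [sxcc,rxb,lnxgb] -> 8 lines: hrye swq sxcc rxb lnxgb een img zkla
Final line 4: rxb

Answer: rxb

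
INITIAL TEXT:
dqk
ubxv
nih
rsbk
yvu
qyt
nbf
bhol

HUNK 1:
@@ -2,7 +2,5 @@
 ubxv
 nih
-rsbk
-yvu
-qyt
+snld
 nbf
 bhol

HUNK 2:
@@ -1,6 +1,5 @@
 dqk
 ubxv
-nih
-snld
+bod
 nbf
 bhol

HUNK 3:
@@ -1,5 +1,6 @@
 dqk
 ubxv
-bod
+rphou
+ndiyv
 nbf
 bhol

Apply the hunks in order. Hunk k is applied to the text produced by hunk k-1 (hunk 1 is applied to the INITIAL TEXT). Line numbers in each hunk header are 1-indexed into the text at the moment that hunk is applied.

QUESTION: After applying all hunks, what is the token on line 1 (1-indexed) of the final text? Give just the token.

Hunk 1: at line 2 remove [rsbk,yvu,qyt] add [snld] -> 6 lines: dqk ubxv nih snld nbf bhol
Hunk 2: at line 1 remove [nih,snld] add [bod] -> 5 lines: dqk ubxv bod nbf bhol
Hunk 3: at line 1 remove [bod] add [rphou,ndiyv] -> 6 lines: dqk ubxv rphou ndiyv nbf bhol
Final line 1: dqk

Answer: dqk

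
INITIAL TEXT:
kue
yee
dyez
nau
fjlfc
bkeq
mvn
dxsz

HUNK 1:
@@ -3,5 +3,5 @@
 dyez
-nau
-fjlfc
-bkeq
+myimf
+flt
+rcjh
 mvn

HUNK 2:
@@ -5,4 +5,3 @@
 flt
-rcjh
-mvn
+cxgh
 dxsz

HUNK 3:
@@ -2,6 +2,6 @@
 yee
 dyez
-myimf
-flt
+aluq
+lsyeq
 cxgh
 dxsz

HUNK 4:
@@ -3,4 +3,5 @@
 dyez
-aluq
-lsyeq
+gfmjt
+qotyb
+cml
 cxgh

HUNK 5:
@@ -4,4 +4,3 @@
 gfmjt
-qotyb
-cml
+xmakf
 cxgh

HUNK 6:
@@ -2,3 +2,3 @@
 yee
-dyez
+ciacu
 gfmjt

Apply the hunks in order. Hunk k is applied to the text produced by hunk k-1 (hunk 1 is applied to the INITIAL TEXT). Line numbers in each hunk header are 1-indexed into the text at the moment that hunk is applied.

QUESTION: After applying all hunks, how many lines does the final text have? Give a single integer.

Hunk 1: at line 3 remove [nau,fjlfc,bkeq] add [myimf,flt,rcjh] -> 8 lines: kue yee dyez myimf flt rcjh mvn dxsz
Hunk 2: at line 5 remove [rcjh,mvn] add [cxgh] -> 7 lines: kue yee dyez myimf flt cxgh dxsz
Hunk 3: at line 2 remove [myimf,flt] add [aluq,lsyeq] -> 7 lines: kue yee dyez aluq lsyeq cxgh dxsz
Hunk 4: at line 3 remove [aluq,lsyeq] add [gfmjt,qotyb,cml] -> 8 lines: kue yee dyez gfmjt qotyb cml cxgh dxsz
Hunk 5: at line 4 remove [qotyb,cml] add [xmakf] -> 7 lines: kue yee dyez gfmjt xmakf cxgh dxsz
Hunk 6: at line 2 remove [dyez] add [ciacu] -> 7 lines: kue yee ciacu gfmjt xmakf cxgh dxsz
Final line count: 7

Answer: 7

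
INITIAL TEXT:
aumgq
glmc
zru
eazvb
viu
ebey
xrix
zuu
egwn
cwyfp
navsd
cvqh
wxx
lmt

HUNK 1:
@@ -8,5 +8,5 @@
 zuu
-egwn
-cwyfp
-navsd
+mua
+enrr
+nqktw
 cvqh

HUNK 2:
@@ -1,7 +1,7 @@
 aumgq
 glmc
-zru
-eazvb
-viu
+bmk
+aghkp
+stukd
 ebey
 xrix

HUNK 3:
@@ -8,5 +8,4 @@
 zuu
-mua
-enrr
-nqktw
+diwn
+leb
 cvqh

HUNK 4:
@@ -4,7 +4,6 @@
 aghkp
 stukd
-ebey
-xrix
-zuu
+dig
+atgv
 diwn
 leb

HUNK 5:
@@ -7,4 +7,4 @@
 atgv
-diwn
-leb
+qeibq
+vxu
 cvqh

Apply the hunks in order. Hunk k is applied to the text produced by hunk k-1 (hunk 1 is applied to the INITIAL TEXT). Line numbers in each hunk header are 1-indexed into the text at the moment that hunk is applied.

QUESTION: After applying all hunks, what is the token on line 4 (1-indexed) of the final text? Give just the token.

Hunk 1: at line 8 remove [egwn,cwyfp,navsd] add [mua,enrr,nqktw] -> 14 lines: aumgq glmc zru eazvb viu ebey xrix zuu mua enrr nqktw cvqh wxx lmt
Hunk 2: at line 1 remove [zru,eazvb,viu] add [bmk,aghkp,stukd] -> 14 lines: aumgq glmc bmk aghkp stukd ebey xrix zuu mua enrr nqktw cvqh wxx lmt
Hunk 3: at line 8 remove [mua,enrr,nqktw] add [diwn,leb] -> 13 lines: aumgq glmc bmk aghkp stukd ebey xrix zuu diwn leb cvqh wxx lmt
Hunk 4: at line 4 remove [ebey,xrix,zuu] add [dig,atgv] -> 12 lines: aumgq glmc bmk aghkp stukd dig atgv diwn leb cvqh wxx lmt
Hunk 5: at line 7 remove [diwn,leb] add [qeibq,vxu] -> 12 lines: aumgq glmc bmk aghkp stukd dig atgv qeibq vxu cvqh wxx lmt
Final line 4: aghkp

Answer: aghkp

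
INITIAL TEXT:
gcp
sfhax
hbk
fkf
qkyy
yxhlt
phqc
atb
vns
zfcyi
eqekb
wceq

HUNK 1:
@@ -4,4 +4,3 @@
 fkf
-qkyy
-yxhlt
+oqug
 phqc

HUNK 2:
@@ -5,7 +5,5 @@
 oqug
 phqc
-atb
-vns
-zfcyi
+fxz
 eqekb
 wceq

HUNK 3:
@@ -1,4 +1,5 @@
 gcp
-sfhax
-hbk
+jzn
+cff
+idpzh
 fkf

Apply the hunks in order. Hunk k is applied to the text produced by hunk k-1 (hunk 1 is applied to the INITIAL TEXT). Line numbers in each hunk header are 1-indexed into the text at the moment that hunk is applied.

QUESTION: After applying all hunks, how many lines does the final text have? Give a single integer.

Answer: 10

Derivation:
Hunk 1: at line 4 remove [qkyy,yxhlt] add [oqug] -> 11 lines: gcp sfhax hbk fkf oqug phqc atb vns zfcyi eqekb wceq
Hunk 2: at line 5 remove [atb,vns,zfcyi] add [fxz] -> 9 lines: gcp sfhax hbk fkf oqug phqc fxz eqekb wceq
Hunk 3: at line 1 remove [sfhax,hbk] add [jzn,cff,idpzh] -> 10 lines: gcp jzn cff idpzh fkf oqug phqc fxz eqekb wceq
Final line count: 10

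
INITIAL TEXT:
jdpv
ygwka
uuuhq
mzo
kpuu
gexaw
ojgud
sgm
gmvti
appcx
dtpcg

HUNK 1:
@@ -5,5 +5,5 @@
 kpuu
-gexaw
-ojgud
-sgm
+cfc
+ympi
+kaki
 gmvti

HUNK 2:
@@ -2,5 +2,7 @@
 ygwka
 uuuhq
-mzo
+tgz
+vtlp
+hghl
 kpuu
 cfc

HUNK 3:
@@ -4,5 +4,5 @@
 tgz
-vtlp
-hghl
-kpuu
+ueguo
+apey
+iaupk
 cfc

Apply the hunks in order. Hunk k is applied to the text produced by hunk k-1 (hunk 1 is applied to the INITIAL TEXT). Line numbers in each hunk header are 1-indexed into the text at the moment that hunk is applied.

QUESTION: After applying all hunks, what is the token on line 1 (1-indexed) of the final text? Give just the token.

Answer: jdpv

Derivation:
Hunk 1: at line 5 remove [gexaw,ojgud,sgm] add [cfc,ympi,kaki] -> 11 lines: jdpv ygwka uuuhq mzo kpuu cfc ympi kaki gmvti appcx dtpcg
Hunk 2: at line 2 remove [mzo] add [tgz,vtlp,hghl] -> 13 lines: jdpv ygwka uuuhq tgz vtlp hghl kpuu cfc ympi kaki gmvti appcx dtpcg
Hunk 3: at line 4 remove [vtlp,hghl,kpuu] add [ueguo,apey,iaupk] -> 13 lines: jdpv ygwka uuuhq tgz ueguo apey iaupk cfc ympi kaki gmvti appcx dtpcg
Final line 1: jdpv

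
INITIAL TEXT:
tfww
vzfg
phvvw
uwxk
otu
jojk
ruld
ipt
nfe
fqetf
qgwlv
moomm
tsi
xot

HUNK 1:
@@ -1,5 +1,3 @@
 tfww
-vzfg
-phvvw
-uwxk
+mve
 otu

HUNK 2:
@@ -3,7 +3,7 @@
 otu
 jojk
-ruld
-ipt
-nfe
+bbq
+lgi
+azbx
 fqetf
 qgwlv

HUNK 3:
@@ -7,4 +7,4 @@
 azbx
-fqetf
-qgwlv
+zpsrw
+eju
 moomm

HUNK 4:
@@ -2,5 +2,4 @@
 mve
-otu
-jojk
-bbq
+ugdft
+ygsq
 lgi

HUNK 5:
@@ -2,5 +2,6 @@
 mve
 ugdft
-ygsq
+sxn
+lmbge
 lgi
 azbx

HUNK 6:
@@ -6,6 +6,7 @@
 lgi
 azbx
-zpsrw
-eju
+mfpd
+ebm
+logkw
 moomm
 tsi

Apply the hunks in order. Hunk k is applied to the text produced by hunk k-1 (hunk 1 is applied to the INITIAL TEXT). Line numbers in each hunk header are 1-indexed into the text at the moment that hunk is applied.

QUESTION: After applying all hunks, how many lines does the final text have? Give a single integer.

Answer: 13

Derivation:
Hunk 1: at line 1 remove [vzfg,phvvw,uwxk] add [mve] -> 12 lines: tfww mve otu jojk ruld ipt nfe fqetf qgwlv moomm tsi xot
Hunk 2: at line 3 remove [ruld,ipt,nfe] add [bbq,lgi,azbx] -> 12 lines: tfww mve otu jojk bbq lgi azbx fqetf qgwlv moomm tsi xot
Hunk 3: at line 7 remove [fqetf,qgwlv] add [zpsrw,eju] -> 12 lines: tfww mve otu jojk bbq lgi azbx zpsrw eju moomm tsi xot
Hunk 4: at line 2 remove [otu,jojk,bbq] add [ugdft,ygsq] -> 11 lines: tfww mve ugdft ygsq lgi azbx zpsrw eju moomm tsi xot
Hunk 5: at line 2 remove [ygsq] add [sxn,lmbge] -> 12 lines: tfww mve ugdft sxn lmbge lgi azbx zpsrw eju moomm tsi xot
Hunk 6: at line 6 remove [zpsrw,eju] add [mfpd,ebm,logkw] -> 13 lines: tfww mve ugdft sxn lmbge lgi azbx mfpd ebm logkw moomm tsi xot
Final line count: 13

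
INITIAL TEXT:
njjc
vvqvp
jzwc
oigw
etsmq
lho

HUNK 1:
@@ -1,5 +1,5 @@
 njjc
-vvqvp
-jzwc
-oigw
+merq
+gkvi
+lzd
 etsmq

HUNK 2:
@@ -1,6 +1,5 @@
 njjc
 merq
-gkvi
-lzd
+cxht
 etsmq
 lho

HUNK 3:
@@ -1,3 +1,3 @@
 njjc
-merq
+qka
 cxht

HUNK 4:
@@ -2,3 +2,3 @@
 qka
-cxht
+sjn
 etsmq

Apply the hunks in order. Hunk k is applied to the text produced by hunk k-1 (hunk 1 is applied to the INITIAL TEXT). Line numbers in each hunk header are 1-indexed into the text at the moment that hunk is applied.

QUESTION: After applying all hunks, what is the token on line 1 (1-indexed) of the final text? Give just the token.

Hunk 1: at line 1 remove [vvqvp,jzwc,oigw] add [merq,gkvi,lzd] -> 6 lines: njjc merq gkvi lzd etsmq lho
Hunk 2: at line 1 remove [gkvi,lzd] add [cxht] -> 5 lines: njjc merq cxht etsmq lho
Hunk 3: at line 1 remove [merq] add [qka] -> 5 lines: njjc qka cxht etsmq lho
Hunk 4: at line 2 remove [cxht] add [sjn] -> 5 lines: njjc qka sjn etsmq lho
Final line 1: njjc

Answer: njjc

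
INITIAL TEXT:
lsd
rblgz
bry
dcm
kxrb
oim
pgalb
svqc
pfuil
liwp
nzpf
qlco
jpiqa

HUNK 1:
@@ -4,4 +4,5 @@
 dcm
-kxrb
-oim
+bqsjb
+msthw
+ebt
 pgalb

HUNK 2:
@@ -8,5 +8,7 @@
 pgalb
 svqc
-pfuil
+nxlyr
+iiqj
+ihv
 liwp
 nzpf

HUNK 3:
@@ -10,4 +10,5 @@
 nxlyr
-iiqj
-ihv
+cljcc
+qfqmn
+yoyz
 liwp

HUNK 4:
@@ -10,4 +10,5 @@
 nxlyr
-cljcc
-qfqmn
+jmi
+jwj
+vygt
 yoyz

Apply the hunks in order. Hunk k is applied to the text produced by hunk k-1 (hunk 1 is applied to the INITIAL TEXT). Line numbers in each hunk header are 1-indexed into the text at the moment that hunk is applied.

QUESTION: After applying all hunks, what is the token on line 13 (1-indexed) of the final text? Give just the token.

Hunk 1: at line 4 remove [kxrb,oim] add [bqsjb,msthw,ebt] -> 14 lines: lsd rblgz bry dcm bqsjb msthw ebt pgalb svqc pfuil liwp nzpf qlco jpiqa
Hunk 2: at line 8 remove [pfuil] add [nxlyr,iiqj,ihv] -> 16 lines: lsd rblgz bry dcm bqsjb msthw ebt pgalb svqc nxlyr iiqj ihv liwp nzpf qlco jpiqa
Hunk 3: at line 10 remove [iiqj,ihv] add [cljcc,qfqmn,yoyz] -> 17 lines: lsd rblgz bry dcm bqsjb msthw ebt pgalb svqc nxlyr cljcc qfqmn yoyz liwp nzpf qlco jpiqa
Hunk 4: at line 10 remove [cljcc,qfqmn] add [jmi,jwj,vygt] -> 18 lines: lsd rblgz bry dcm bqsjb msthw ebt pgalb svqc nxlyr jmi jwj vygt yoyz liwp nzpf qlco jpiqa
Final line 13: vygt

Answer: vygt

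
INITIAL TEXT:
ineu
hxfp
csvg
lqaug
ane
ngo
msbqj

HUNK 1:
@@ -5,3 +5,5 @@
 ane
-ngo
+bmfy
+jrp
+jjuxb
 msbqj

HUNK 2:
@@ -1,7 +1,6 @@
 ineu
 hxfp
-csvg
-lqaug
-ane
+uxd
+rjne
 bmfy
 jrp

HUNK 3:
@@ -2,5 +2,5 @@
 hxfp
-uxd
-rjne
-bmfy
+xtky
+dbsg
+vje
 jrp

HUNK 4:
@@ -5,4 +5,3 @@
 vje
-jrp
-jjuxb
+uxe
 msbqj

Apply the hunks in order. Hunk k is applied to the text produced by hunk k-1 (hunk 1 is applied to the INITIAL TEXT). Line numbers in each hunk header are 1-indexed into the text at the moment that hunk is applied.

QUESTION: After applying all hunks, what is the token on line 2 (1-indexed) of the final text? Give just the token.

Answer: hxfp

Derivation:
Hunk 1: at line 5 remove [ngo] add [bmfy,jrp,jjuxb] -> 9 lines: ineu hxfp csvg lqaug ane bmfy jrp jjuxb msbqj
Hunk 2: at line 1 remove [csvg,lqaug,ane] add [uxd,rjne] -> 8 lines: ineu hxfp uxd rjne bmfy jrp jjuxb msbqj
Hunk 3: at line 2 remove [uxd,rjne,bmfy] add [xtky,dbsg,vje] -> 8 lines: ineu hxfp xtky dbsg vje jrp jjuxb msbqj
Hunk 4: at line 5 remove [jrp,jjuxb] add [uxe] -> 7 lines: ineu hxfp xtky dbsg vje uxe msbqj
Final line 2: hxfp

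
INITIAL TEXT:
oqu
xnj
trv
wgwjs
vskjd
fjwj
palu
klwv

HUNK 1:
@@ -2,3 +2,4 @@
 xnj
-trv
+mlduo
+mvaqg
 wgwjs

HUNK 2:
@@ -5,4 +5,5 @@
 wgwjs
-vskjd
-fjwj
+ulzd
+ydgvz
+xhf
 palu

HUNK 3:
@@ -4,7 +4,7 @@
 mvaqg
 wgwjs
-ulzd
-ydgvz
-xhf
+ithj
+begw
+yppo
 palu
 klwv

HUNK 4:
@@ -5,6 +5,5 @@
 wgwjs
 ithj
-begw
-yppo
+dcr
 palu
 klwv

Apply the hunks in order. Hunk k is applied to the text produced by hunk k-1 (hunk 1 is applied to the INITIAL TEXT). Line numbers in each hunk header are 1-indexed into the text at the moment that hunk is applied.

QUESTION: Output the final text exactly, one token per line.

Answer: oqu
xnj
mlduo
mvaqg
wgwjs
ithj
dcr
palu
klwv

Derivation:
Hunk 1: at line 2 remove [trv] add [mlduo,mvaqg] -> 9 lines: oqu xnj mlduo mvaqg wgwjs vskjd fjwj palu klwv
Hunk 2: at line 5 remove [vskjd,fjwj] add [ulzd,ydgvz,xhf] -> 10 lines: oqu xnj mlduo mvaqg wgwjs ulzd ydgvz xhf palu klwv
Hunk 3: at line 4 remove [ulzd,ydgvz,xhf] add [ithj,begw,yppo] -> 10 lines: oqu xnj mlduo mvaqg wgwjs ithj begw yppo palu klwv
Hunk 4: at line 5 remove [begw,yppo] add [dcr] -> 9 lines: oqu xnj mlduo mvaqg wgwjs ithj dcr palu klwv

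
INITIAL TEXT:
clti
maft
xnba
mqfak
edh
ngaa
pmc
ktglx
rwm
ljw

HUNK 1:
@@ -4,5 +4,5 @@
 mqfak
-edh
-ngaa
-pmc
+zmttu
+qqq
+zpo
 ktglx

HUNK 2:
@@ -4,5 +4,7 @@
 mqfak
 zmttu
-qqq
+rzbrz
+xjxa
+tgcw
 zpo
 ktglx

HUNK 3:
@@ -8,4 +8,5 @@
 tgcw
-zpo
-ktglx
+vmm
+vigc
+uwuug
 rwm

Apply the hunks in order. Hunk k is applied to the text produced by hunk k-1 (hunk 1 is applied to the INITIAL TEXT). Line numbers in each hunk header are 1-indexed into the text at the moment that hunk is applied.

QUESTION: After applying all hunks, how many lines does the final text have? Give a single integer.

Hunk 1: at line 4 remove [edh,ngaa,pmc] add [zmttu,qqq,zpo] -> 10 lines: clti maft xnba mqfak zmttu qqq zpo ktglx rwm ljw
Hunk 2: at line 4 remove [qqq] add [rzbrz,xjxa,tgcw] -> 12 lines: clti maft xnba mqfak zmttu rzbrz xjxa tgcw zpo ktglx rwm ljw
Hunk 3: at line 8 remove [zpo,ktglx] add [vmm,vigc,uwuug] -> 13 lines: clti maft xnba mqfak zmttu rzbrz xjxa tgcw vmm vigc uwuug rwm ljw
Final line count: 13

Answer: 13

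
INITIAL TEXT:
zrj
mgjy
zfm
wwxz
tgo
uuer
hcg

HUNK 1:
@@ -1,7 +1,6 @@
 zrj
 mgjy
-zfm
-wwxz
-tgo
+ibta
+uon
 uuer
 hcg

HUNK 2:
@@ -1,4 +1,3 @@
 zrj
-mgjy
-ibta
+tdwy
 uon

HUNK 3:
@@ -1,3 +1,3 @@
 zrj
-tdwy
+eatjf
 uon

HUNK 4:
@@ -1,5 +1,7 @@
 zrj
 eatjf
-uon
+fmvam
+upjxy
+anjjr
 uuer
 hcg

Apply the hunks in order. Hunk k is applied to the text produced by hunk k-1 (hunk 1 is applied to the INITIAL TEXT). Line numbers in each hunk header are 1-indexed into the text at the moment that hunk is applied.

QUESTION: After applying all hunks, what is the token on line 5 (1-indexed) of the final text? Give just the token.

Answer: anjjr

Derivation:
Hunk 1: at line 1 remove [zfm,wwxz,tgo] add [ibta,uon] -> 6 lines: zrj mgjy ibta uon uuer hcg
Hunk 2: at line 1 remove [mgjy,ibta] add [tdwy] -> 5 lines: zrj tdwy uon uuer hcg
Hunk 3: at line 1 remove [tdwy] add [eatjf] -> 5 lines: zrj eatjf uon uuer hcg
Hunk 4: at line 1 remove [uon] add [fmvam,upjxy,anjjr] -> 7 lines: zrj eatjf fmvam upjxy anjjr uuer hcg
Final line 5: anjjr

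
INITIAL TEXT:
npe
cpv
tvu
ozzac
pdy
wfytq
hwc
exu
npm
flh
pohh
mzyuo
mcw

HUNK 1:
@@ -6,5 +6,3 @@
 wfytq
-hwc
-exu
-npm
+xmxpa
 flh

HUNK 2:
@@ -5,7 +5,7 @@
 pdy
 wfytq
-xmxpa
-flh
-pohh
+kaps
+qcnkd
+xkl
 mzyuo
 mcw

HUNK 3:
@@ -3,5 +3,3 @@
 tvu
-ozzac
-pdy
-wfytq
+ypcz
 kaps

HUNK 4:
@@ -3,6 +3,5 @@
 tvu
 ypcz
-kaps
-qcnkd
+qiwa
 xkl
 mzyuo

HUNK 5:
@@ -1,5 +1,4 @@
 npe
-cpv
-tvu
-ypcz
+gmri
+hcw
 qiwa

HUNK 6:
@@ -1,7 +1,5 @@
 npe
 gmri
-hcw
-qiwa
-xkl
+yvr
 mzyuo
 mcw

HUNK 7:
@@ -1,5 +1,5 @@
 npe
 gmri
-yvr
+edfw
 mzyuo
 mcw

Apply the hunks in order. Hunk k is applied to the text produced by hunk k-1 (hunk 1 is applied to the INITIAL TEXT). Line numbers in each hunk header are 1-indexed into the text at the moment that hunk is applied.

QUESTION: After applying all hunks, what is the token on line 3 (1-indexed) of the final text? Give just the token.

Hunk 1: at line 6 remove [hwc,exu,npm] add [xmxpa] -> 11 lines: npe cpv tvu ozzac pdy wfytq xmxpa flh pohh mzyuo mcw
Hunk 2: at line 5 remove [xmxpa,flh,pohh] add [kaps,qcnkd,xkl] -> 11 lines: npe cpv tvu ozzac pdy wfytq kaps qcnkd xkl mzyuo mcw
Hunk 3: at line 3 remove [ozzac,pdy,wfytq] add [ypcz] -> 9 lines: npe cpv tvu ypcz kaps qcnkd xkl mzyuo mcw
Hunk 4: at line 3 remove [kaps,qcnkd] add [qiwa] -> 8 lines: npe cpv tvu ypcz qiwa xkl mzyuo mcw
Hunk 5: at line 1 remove [cpv,tvu,ypcz] add [gmri,hcw] -> 7 lines: npe gmri hcw qiwa xkl mzyuo mcw
Hunk 6: at line 1 remove [hcw,qiwa,xkl] add [yvr] -> 5 lines: npe gmri yvr mzyuo mcw
Hunk 7: at line 1 remove [yvr] add [edfw] -> 5 lines: npe gmri edfw mzyuo mcw
Final line 3: edfw

Answer: edfw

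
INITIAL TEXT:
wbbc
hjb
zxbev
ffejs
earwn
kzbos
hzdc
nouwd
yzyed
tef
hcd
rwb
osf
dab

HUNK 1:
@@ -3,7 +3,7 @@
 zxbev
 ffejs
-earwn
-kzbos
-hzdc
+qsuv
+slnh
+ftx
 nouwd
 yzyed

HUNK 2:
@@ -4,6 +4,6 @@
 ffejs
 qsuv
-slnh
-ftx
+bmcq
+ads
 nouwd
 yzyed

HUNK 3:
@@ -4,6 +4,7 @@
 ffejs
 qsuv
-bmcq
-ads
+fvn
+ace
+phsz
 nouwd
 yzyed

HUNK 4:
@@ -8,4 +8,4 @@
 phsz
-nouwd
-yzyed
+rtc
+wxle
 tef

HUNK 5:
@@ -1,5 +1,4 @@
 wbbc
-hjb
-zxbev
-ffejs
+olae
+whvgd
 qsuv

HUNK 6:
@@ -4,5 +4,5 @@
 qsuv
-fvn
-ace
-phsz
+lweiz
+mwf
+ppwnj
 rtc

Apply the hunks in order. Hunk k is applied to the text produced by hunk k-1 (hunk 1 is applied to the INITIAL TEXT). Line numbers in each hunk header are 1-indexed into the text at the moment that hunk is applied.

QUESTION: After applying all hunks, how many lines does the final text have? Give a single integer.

Answer: 14

Derivation:
Hunk 1: at line 3 remove [earwn,kzbos,hzdc] add [qsuv,slnh,ftx] -> 14 lines: wbbc hjb zxbev ffejs qsuv slnh ftx nouwd yzyed tef hcd rwb osf dab
Hunk 2: at line 4 remove [slnh,ftx] add [bmcq,ads] -> 14 lines: wbbc hjb zxbev ffejs qsuv bmcq ads nouwd yzyed tef hcd rwb osf dab
Hunk 3: at line 4 remove [bmcq,ads] add [fvn,ace,phsz] -> 15 lines: wbbc hjb zxbev ffejs qsuv fvn ace phsz nouwd yzyed tef hcd rwb osf dab
Hunk 4: at line 8 remove [nouwd,yzyed] add [rtc,wxle] -> 15 lines: wbbc hjb zxbev ffejs qsuv fvn ace phsz rtc wxle tef hcd rwb osf dab
Hunk 5: at line 1 remove [hjb,zxbev,ffejs] add [olae,whvgd] -> 14 lines: wbbc olae whvgd qsuv fvn ace phsz rtc wxle tef hcd rwb osf dab
Hunk 6: at line 4 remove [fvn,ace,phsz] add [lweiz,mwf,ppwnj] -> 14 lines: wbbc olae whvgd qsuv lweiz mwf ppwnj rtc wxle tef hcd rwb osf dab
Final line count: 14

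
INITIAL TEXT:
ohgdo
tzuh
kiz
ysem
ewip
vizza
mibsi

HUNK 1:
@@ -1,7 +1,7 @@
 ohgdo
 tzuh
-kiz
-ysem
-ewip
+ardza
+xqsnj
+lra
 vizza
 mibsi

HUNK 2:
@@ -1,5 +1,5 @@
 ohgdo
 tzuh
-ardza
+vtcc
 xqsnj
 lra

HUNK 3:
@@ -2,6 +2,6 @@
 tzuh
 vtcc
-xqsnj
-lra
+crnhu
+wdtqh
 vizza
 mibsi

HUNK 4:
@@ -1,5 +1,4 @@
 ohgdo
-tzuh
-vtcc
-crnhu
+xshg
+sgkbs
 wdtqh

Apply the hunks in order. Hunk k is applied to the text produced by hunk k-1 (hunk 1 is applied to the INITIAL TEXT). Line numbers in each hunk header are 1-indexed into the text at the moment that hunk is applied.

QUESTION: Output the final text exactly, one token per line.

Hunk 1: at line 1 remove [kiz,ysem,ewip] add [ardza,xqsnj,lra] -> 7 lines: ohgdo tzuh ardza xqsnj lra vizza mibsi
Hunk 2: at line 1 remove [ardza] add [vtcc] -> 7 lines: ohgdo tzuh vtcc xqsnj lra vizza mibsi
Hunk 3: at line 2 remove [xqsnj,lra] add [crnhu,wdtqh] -> 7 lines: ohgdo tzuh vtcc crnhu wdtqh vizza mibsi
Hunk 4: at line 1 remove [tzuh,vtcc,crnhu] add [xshg,sgkbs] -> 6 lines: ohgdo xshg sgkbs wdtqh vizza mibsi

Answer: ohgdo
xshg
sgkbs
wdtqh
vizza
mibsi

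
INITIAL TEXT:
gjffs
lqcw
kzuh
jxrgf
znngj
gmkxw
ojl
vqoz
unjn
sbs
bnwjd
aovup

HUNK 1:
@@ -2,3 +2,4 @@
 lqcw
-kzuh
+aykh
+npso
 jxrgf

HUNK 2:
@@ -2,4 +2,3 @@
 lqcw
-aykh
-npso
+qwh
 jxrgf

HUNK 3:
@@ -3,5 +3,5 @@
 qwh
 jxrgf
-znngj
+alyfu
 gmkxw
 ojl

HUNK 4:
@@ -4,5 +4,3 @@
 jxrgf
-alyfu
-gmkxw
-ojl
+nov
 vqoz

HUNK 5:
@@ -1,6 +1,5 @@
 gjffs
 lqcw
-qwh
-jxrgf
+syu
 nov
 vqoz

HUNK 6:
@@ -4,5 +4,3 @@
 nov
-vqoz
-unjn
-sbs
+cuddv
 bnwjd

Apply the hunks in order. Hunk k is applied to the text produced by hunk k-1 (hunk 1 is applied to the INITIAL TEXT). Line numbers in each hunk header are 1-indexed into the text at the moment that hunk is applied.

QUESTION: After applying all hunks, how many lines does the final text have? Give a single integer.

Hunk 1: at line 2 remove [kzuh] add [aykh,npso] -> 13 lines: gjffs lqcw aykh npso jxrgf znngj gmkxw ojl vqoz unjn sbs bnwjd aovup
Hunk 2: at line 2 remove [aykh,npso] add [qwh] -> 12 lines: gjffs lqcw qwh jxrgf znngj gmkxw ojl vqoz unjn sbs bnwjd aovup
Hunk 3: at line 3 remove [znngj] add [alyfu] -> 12 lines: gjffs lqcw qwh jxrgf alyfu gmkxw ojl vqoz unjn sbs bnwjd aovup
Hunk 4: at line 4 remove [alyfu,gmkxw,ojl] add [nov] -> 10 lines: gjffs lqcw qwh jxrgf nov vqoz unjn sbs bnwjd aovup
Hunk 5: at line 1 remove [qwh,jxrgf] add [syu] -> 9 lines: gjffs lqcw syu nov vqoz unjn sbs bnwjd aovup
Hunk 6: at line 4 remove [vqoz,unjn,sbs] add [cuddv] -> 7 lines: gjffs lqcw syu nov cuddv bnwjd aovup
Final line count: 7

Answer: 7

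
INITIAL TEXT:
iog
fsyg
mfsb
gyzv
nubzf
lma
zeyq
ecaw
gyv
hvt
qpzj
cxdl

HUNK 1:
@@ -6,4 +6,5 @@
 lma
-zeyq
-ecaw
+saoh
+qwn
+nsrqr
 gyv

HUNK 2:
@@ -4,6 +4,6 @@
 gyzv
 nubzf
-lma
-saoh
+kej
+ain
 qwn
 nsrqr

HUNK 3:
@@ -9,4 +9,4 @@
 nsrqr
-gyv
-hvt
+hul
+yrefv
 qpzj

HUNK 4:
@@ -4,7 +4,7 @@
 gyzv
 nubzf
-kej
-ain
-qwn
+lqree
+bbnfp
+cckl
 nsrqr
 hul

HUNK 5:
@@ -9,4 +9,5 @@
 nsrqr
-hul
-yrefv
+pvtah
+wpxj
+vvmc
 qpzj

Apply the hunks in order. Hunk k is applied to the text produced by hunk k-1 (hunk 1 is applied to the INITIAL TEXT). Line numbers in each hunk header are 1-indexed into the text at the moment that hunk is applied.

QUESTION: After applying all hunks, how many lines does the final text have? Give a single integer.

Answer: 14

Derivation:
Hunk 1: at line 6 remove [zeyq,ecaw] add [saoh,qwn,nsrqr] -> 13 lines: iog fsyg mfsb gyzv nubzf lma saoh qwn nsrqr gyv hvt qpzj cxdl
Hunk 2: at line 4 remove [lma,saoh] add [kej,ain] -> 13 lines: iog fsyg mfsb gyzv nubzf kej ain qwn nsrqr gyv hvt qpzj cxdl
Hunk 3: at line 9 remove [gyv,hvt] add [hul,yrefv] -> 13 lines: iog fsyg mfsb gyzv nubzf kej ain qwn nsrqr hul yrefv qpzj cxdl
Hunk 4: at line 4 remove [kej,ain,qwn] add [lqree,bbnfp,cckl] -> 13 lines: iog fsyg mfsb gyzv nubzf lqree bbnfp cckl nsrqr hul yrefv qpzj cxdl
Hunk 5: at line 9 remove [hul,yrefv] add [pvtah,wpxj,vvmc] -> 14 lines: iog fsyg mfsb gyzv nubzf lqree bbnfp cckl nsrqr pvtah wpxj vvmc qpzj cxdl
Final line count: 14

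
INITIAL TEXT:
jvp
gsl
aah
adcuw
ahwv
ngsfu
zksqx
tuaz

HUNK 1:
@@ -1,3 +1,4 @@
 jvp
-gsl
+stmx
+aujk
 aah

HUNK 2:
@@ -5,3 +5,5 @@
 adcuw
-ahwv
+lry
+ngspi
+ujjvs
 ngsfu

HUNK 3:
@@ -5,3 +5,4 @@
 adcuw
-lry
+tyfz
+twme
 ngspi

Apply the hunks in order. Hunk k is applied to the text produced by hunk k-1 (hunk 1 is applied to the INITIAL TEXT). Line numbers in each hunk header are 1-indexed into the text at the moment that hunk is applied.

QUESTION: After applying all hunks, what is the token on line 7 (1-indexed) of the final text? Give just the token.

Hunk 1: at line 1 remove [gsl] add [stmx,aujk] -> 9 lines: jvp stmx aujk aah adcuw ahwv ngsfu zksqx tuaz
Hunk 2: at line 5 remove [ahwv] add [lry,ngspi,ujjvs] -> 11 lines: jvp stmx aujk aah adcuw lry ngspi ujjvs ngsfu zksqx tuaz
Hunk 3: at line 5 remove [lry] add [tyfz,twme] -> 12 lines: jvp stmx aujk aah adcuw tyfz twme ngspi ujjvs ngsfu zksqx tuaz
Final line 7: twme

Answer: twme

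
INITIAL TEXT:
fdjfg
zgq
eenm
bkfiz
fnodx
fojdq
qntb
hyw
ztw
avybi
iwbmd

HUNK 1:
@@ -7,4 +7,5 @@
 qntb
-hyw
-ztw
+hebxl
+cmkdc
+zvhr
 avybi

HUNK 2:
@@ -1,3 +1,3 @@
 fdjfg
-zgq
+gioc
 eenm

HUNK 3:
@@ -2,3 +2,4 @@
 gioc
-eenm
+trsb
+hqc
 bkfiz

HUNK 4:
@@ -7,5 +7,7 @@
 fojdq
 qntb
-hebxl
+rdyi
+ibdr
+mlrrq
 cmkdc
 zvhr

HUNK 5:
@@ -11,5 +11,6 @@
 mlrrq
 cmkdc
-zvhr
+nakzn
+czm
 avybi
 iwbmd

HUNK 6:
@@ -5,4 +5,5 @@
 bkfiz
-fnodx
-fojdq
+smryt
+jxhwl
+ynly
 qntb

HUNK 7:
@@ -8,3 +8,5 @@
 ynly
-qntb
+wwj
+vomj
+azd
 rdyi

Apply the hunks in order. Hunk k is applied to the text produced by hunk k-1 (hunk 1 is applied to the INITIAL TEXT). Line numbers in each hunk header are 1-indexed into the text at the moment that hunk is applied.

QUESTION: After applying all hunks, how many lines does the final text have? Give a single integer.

Hunk 1: at line 7 remove [hyw,ztw] add [hebxl,cmkdc,zvhr] -> 12 lines: fdjfg zgq eenm bkfiz fnodx fojdq qntb hebxl cmkdc zvhr avybi iwbmd
Hunk 2: at line 1 remove [zgq] add [gioc] -> 12 lines: fdjfg gioc eenm bkfiz fnodx fojdq qntb hebxl cmkdc zvhr avybi iwbmd
Hunk 3: at line 2 remove [eenm] add [trsb,hqc] -> 13 lines: fdjfg gioc trsb hqc bkfiz fnodx fojdq qntb hebxl cmkdc zvhr avybi iwbmd
Hunk 4: at line 7 remove [hebxl] add [rdyi,ibdr,mlrrq] -> 15 lines: fdjfg gioc trsb hqc bkfiz fnodx fojdq qntb rdyi ibdr mlrrq cmkdc zvhr avybi iwbmd
Hunk 5: at line 11 remove [zvhr] add [nakzn,czm] -> 16 lines: fdjfg gioc trsb hqc bkfiz fnodx fojdq qntb rdyi ibdr mlrrq cmkdc nakzn czm avybi iwbmd
Hunk 6: at line 5 remove [fnodx,fojdq] add [smryt,jxhwl,ynly] -> 17 lines: fdjfg gioc trsb hqc bkfiz smryt jxhwl ynly qntb rdyi ibdr mlrrq cmkdc nakzn czm avybi iwbmd
Hunk 7: at line 8 remove [qntb] add [wwj,vomj,azd] -> 19 lines: fdjfg gioc trsb hqc bkfiz smryt jxhwl ynly wwj vomj azd rdyi ibdr mlrrq cmkdc nakzn czm avybi iwbmd
Final line count: 19

Answer: 19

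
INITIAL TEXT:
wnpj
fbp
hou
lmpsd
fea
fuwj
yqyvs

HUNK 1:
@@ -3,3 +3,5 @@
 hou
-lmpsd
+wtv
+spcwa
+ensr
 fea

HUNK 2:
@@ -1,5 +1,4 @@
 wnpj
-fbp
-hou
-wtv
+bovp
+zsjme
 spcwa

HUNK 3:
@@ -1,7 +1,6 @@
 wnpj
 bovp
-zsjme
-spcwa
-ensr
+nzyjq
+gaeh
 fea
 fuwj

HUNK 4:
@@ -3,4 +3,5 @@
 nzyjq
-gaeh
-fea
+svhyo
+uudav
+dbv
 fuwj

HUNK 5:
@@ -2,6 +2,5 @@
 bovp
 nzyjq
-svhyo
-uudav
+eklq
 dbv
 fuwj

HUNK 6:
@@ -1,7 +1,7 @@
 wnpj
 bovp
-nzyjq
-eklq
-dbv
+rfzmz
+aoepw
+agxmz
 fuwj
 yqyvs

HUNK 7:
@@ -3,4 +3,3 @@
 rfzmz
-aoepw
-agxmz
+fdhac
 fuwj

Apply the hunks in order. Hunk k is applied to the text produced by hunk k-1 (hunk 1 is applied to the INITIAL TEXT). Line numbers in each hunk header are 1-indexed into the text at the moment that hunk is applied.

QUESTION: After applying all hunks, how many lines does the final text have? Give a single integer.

Answer: 6

Derivation:
Hunk 1: at line 3 remove [lmpsd] add [wtv,spcwa,ensr] -> 9 lines: wnpj fbp hou wtv spcwa ensr fea fuwj yqyvs
Hunk 2: at line 1 remove [fbp,hou,wtv] add [bovp,zsjme] -> 8 lines: wnpj bovp zsjme spcwa ensr fea fuwj yqyvs
Hunk 3: at line 1 remove [zsjme,spcwa,ensr] add [nzyjq,gaeh] -> 7 lines: wnpj bovp nzyjq gaeh fea fuwj yqyvs
Hunk 4: at line 3 remove [gaeh,fea] add [svhyo,uudav,dbv] -> 8 lines: wnpj bovp nzyjq svhyo uudav dbv fuwj yqyvs
Hunk 5: at line 2 remove [svhyo,uudav] add [eklq] -> 7 lines: wnpj bovp nzyjq eklq dbv fuwj yqyvs
Hunk 6: at line 1 remove [nzyjq,eklq,dbv] add [rfzmz,aoepw,agxmz] -> 7 lines: wnpj bovp rfzmz aoepw agxmz fuwj yqyvs
Hunk 7: at line 3 remove [aoepw,agxmz] add [fdhac] -> 6 lines: wnpj bovp rfzmz fdhac fuwj yqyvs
Final line count: 6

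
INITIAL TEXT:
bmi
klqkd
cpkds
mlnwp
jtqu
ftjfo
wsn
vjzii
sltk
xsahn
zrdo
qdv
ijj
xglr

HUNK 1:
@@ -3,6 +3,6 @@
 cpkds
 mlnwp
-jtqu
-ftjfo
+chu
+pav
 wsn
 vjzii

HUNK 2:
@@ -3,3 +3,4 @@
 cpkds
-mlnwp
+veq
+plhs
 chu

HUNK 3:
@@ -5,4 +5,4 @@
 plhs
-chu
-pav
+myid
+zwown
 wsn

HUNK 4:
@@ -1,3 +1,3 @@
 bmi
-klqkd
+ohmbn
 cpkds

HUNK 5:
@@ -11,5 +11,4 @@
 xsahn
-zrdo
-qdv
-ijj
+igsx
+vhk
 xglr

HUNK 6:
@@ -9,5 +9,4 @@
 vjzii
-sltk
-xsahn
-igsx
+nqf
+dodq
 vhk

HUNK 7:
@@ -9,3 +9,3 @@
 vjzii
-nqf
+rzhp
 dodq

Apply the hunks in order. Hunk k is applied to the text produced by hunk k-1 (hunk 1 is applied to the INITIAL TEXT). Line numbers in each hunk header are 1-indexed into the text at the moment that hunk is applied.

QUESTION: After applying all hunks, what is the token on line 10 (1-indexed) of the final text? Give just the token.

Answer: rzhp

Derivation:
Hunk 1: at line 3 remove [jtqu,ftjfo] add [chu,pav] -> 14 lines: bmi klqkd cpkds mlnwp chu pav wsn vjzii sltk xsahn zrdo qdv ijj xglr
Hunk 2: at line 3 remove [mlnwp] add [veq,plhs] -> 15 lines: bmi klqkd cpkds veq plhs chu pav wsn vjzii sltk xsahn zrdo qdv ijj xglr
Hunk 3: at line 5 remove [chu,pav] add [myid,zwown] -> 15 lines: bmi klqkd cpkds veq plhs myid zwown wsn vjzii sltk xsahn zrdo qdv ijj xglr
Hunk 4: at line 1 remove [klqkd] add [ohmbn] -> 15 lines: bmi ohmbn cpkds veq plhs myid zwown wsn vjzii sltk xsahn zrdo qdv ijj xglr
Hunk 5: at line 11 remove [zrdo,qdv,ijj] add [igsx,vhk] -> 14 lines: bmi ohmbn cpkds veq plhs myid zwown wsn vjzii sltk xsahn igsx vhk xglr
Hunk 6: at line 9 remove [sltk,xsahn,igsx] add [nqf,dodq] -> 13 lines: bmi ohmbn cpkds veq plhs myid zwown wsn vjzii nqf dodq vhk xglr
Hunk 7: at line 9 remove [nqf] add [rzhp] -> 13 lines: bmi ohmbn cpkds veq plhs myid zwown wsn vjzii rzhp dodq vhk xglr
Final line 10: rzhp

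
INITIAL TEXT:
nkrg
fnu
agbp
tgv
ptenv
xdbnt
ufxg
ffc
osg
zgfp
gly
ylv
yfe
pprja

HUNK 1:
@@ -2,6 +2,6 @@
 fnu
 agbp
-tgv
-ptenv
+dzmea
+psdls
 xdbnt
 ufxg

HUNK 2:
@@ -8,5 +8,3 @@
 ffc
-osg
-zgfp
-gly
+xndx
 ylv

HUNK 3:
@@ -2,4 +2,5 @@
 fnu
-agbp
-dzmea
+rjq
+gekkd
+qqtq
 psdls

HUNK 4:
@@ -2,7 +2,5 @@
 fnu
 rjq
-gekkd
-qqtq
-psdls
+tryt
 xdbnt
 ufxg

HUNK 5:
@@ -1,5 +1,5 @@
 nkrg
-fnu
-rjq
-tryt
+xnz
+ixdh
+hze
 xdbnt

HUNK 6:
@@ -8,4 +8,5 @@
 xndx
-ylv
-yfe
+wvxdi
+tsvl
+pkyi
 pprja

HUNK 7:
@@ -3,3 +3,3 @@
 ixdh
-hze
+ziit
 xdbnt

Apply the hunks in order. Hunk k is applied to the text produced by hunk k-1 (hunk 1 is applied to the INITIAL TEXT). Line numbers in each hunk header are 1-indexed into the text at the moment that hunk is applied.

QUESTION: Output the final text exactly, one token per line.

Hunk 1: at line 2 remove [tgv,ptenv] add [dzmea,psdls] -> 14 lines: nkrg fnu agbp dzmea psdls xdbnt ufxg ffc osg zgfp gly ylv yfe pprja
Hunk 2: at line 8 remove [osg,zgfp,gly] add [xndx] -> 12 lines: nkrg fnu agbp dzmea psdls xdbnt ufxg ffc xndx ylv yfe pprja
Hunk 3: at line 2 remove [agbp,dzmea] add [rjq,gekkd,qqtq] -> 13 lines: nkrg fnu rjq gekkd qqtq psdls xdbnt ufxg ffc xndx ylv yfe pprja
Hunk 4: at line 2 remove [gekkd,qqtq,psdls] add [tryt] -> 11 lines: nkrg fnu rjq tryt xdbnt ufxg ffc xndx ylv yfe pprja
Hunk 5: at line 1 remove [fnu,rjq,tryt] add [xnz,ixdh,hze] -> 11 lines: nkrg xnz ixdh hze xdbnt ufxg ffc xndx ylv yfe pprja
Hunk 6: at line 8 remove [ylv,yfe] add [wvxdi,tsvl,pkyi] -> 12 lines: nkrg xnz ixdh hze xdbnt ufxg ffc xndx wvxdi tsvl pkyi pprja
Hunk 7: at line 3 remove [hze] add [ziit] -> 12 lines: nkrg xnz ixdh ziit xdbnt ufxg ffc xndx wvxdi tsvl pkyi pprja

Answer: nkrg
xnz
ixdh
ziit
xdbnt
ufxg
ffc
xndx
wvxdi
tsvl
pkyi
pprja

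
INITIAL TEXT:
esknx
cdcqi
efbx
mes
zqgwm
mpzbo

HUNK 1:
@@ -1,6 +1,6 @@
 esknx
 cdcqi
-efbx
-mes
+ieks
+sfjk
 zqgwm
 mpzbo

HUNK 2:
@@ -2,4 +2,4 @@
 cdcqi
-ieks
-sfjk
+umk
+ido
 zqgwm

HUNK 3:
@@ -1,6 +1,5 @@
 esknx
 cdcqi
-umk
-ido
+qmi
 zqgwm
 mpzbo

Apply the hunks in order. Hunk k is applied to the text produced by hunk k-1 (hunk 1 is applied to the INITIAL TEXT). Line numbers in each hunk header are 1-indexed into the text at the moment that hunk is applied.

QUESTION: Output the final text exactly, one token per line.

Hunk 1: at line 1 remove [efbx,mes] add [ieks,sfjk] -> 6 lines: esknx cdcqi ieks sfjk zqgwm mpzbo
Hunk 2: at line 2 remove [ieks,sfjk] add [umk,ido] -> 6 lines: esknx cdcqi umk ido zqgwm mpzbo
Hunk 3: at line 1 remove [umk,ido] add [qmi] -> 5 lines: esknx cdcqi qmi zqgwm mpzbo

Answer: esknx
cdcqi
qmi
zqgwm
mpzbo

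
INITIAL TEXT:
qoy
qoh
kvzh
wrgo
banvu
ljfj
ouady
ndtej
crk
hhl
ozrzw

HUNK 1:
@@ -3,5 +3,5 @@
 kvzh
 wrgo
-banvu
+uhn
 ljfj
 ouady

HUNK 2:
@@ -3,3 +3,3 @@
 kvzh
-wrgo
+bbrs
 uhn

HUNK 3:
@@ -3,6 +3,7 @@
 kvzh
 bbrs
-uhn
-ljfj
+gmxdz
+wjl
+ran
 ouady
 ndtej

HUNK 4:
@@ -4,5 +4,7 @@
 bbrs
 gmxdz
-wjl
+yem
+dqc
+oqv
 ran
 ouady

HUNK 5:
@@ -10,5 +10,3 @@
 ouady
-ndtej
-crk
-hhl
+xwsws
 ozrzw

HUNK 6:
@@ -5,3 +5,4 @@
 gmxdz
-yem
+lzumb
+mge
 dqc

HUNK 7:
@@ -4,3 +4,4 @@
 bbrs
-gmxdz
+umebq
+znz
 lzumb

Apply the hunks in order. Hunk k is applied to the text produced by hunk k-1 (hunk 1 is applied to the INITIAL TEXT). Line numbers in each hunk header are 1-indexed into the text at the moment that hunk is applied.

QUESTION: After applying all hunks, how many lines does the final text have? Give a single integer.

Hunk 1: at line 3 remove [banvu] add [uhn] -> 11 lines: qoy qoh kvzh wrgo uhn ljfj ouady ndtej crk hhl ozrzw
Hunk 2: at line 3 remove [wrgo] add [bbrs] -> 11 lines: qoy qoh kvzh bbrs uhn ljfj ouady ndtej crk hhl ozrzw
Hunk 3: at line 3 remove [uhn,ljfj] add [gmxdz,wjl,ran] -> 12 lines: qoy qoh kvzh bbrs gmxdz wjl ran ouady ndtej crk hhl ozrzw
Hunk 4: at line 4 remove [wjl] add [yem,dqc,oqv] -> 14 lines: qoy qoh kvzh bbrs gmxdz yem dqc oqv ran ouady ndtej crk hhl ozrzw
Hunk 5: at line 10 remove [ndtej,crk,hhl] add [xwsws] -> 12 lines: qoy qoh kvzh bbrs gmxdz yem dqc oqv ran ouady xwsws ozrzw
Hunk 6: at line 5 remove [yem] add [lzumb,mge] -> 13 lines: qoy qoh kvzh bbrs gmxdz lzumb mge dqc oqv ran ouady xwsws ozrzw
Hunk 7: at line 4 remove [gmxdz] add [umebq,znz] -> 14 lines: qoy qoh kvzh bbrs umebq znz lzumb mge dqc oqv ran ouady xwsws ozrzw
Final line count: 14

Answer: 14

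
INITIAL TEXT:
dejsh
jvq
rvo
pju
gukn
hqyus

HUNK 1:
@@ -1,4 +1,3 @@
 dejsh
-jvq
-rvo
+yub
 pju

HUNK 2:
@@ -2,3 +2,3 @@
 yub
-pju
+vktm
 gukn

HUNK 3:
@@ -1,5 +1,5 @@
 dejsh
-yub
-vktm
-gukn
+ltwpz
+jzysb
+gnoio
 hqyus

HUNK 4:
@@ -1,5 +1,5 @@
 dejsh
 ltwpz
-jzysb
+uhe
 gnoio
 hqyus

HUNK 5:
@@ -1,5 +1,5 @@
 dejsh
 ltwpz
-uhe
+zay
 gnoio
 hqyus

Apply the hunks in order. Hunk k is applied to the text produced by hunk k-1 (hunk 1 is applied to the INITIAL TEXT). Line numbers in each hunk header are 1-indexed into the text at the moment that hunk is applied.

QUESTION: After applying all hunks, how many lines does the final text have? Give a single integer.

Answer: 5

Derivation:
Hunk 1: at line 1 remove [jvq,rvo] add [yub] -> 5 lines: dejsh yub pju gukn hqyus
Hunk 2: at line 2 remove [pju] add [vktm] -> 5 lines: dejsh yub vktm gukn hqyus
Hunk 3: at line 1 remove [yub,vktm,gukn] add [ltwpz,jzysb,gnoio] -> 5 lines: dejsh ltwpz jzysb gnoio hqyus
Hunk 4: at line 1 remove [jzysb] add [uhe] -> 5 lines: dejsh ltwpz uhe gnoio hqyus
Hunk 5: at line 1 remove [uhe] add [zay] -> 5 lines: dejsh ltwpz zay gnoio hqyus
Final line count: 5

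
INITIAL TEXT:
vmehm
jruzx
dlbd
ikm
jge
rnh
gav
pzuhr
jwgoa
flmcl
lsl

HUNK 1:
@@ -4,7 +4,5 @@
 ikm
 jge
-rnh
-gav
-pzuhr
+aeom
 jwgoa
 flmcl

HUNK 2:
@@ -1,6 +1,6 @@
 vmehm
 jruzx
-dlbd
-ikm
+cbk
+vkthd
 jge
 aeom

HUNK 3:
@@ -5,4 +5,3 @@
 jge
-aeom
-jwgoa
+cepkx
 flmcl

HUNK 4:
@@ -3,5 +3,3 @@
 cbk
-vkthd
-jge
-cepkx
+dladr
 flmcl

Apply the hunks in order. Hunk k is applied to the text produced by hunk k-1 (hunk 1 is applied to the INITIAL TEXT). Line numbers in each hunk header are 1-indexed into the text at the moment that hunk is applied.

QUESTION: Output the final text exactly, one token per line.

Hunk 1: at line 4 remove [rnh,gav,pzuhr] add [aeom] -> 9 lines: vmehm jruzx dlbd ikm jge aeom jwgoa flmcl lsl
Hunk 2: at line 1 remove [dlbd,ikm] add [cbk,vkthd] -> 9 lines: vmehm jruzx cbk vkthd jge aeom jwgoa flmcl lsl
Hunk 3: at line 5 remove [aeom,jwgoa] add [cepkx] -> 8 lines: vmehm jruzx cbk vkthd jge cepkx flmcl lsl
Hunk 4: at line 3 remove [vkthd,jge,cepkx] add [dladr] -> 6 lines: vmehm jruzx cbk dladr flmcl lsl

Answer: vmehm
jruzx
cbk
dladr
flmcl
lsl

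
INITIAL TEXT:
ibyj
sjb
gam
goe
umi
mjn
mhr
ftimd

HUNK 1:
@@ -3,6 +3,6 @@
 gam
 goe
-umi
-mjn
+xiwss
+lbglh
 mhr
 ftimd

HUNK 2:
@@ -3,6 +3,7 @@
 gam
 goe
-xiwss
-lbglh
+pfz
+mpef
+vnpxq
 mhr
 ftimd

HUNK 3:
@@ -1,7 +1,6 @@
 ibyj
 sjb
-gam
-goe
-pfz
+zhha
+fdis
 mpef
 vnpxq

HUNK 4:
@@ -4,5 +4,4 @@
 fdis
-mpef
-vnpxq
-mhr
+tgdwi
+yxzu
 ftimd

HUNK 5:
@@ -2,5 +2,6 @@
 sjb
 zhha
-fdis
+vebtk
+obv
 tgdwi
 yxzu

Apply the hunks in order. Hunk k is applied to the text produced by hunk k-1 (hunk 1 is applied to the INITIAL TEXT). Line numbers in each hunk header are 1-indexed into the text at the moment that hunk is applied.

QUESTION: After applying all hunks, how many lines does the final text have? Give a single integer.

Answer: 8

Derivation:
Hunk 1: at line 3 remove [umi,mjn] add [xiwss,lbglh] -> 8 lines: ibyj sjb gam goe xiwss lbglh mhr ftimd
Hunk 2: at line 3 remove [xiwss,lbglh] add [pfz,mpef,vnpxq] -> 9 lines: ibyj sjb gam goe pfz mpef vnpxq mhr ftimd
Hunk 3: at line 1 remove [gam,goe,pfz] add [zhha,fdis] -> 8 lines: ibyj sjb zhha fdis mpef vnpxq mhr ftimd
Hunk 4: at line 4 remove [mpef,vnpxq,mhr] add [tgdwi,yxzu] -> 7 lines: ibyj sjb zhha fdis tgdwi yxzu ftimd
Hunk 5: at line 2 remove [fdis] add [vebtk,obv] -> 8 lines: ibyj sjb zhha vebtk obv tgdwi yxzu ftimd
Final line count: 8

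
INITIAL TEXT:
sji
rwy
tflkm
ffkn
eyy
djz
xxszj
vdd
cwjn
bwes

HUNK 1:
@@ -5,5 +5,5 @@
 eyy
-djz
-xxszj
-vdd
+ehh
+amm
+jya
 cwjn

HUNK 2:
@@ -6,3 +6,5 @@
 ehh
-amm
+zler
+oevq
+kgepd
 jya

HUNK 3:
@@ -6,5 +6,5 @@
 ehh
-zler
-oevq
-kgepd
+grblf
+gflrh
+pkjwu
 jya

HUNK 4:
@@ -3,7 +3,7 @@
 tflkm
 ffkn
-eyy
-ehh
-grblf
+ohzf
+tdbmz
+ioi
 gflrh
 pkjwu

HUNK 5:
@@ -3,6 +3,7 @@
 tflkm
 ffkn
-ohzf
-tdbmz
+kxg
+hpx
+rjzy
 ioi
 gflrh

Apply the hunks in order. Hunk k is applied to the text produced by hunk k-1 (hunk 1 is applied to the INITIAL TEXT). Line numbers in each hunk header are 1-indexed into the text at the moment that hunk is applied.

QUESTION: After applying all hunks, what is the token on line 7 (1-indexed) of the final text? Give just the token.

Hunk 1: at line 5 remove [djz,xxszj,vdd] add [ehh,amm,jya] -> 10 lines: sji rwy tflkm ffkn eyy ehh amm jya cwjn bwes
Hunk 2: at line 6 remove [amm] add [zler,oevq,kgepd] -> 12 lines: sji rwy tflkm ffkn eyy ehh zler oevq kgepd jya cwjn bwes
Hunk 3: at line 6 remove [zler,oevq,kgepd] add [grblf,gflrh,pkjwu] -> 12 lines: sji rwy tflkm ffkn eyy ehh grblf gflrh pkjwu jya cwjn bwes
Hunk 4: at line 3 remove [eyy,ehh,grblf] add [ohzf,tdbmz,ioi] -> 12 lines: sji rwy tflkm ffkn ohzf tdbmz ioi gflrh pkjwu jya cwjn bwes
Hunk 5: at line 3 remove [ohzf,tdbmz] add [kxg,hpx,rjzy] -> 13 lines: sji rwy tflkm ffkn kxg hpx rjzy ioi gflrh pkjwu jya cwjn bwes
Final line 7: rjzy

Answer: rjzy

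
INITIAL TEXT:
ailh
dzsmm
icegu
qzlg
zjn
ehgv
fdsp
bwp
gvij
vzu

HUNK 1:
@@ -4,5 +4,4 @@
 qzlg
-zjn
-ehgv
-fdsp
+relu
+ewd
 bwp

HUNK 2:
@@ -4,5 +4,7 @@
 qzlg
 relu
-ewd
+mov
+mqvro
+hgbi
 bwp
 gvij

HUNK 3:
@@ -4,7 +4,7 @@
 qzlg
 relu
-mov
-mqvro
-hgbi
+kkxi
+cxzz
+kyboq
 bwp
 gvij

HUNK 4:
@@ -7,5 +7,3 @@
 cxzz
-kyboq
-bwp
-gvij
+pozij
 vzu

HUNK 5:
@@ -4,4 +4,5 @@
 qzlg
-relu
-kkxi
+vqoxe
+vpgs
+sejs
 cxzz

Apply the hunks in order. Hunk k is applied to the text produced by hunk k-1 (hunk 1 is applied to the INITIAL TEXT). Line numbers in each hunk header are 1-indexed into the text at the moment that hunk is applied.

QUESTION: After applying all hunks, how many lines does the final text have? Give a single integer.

Hunk 1: at line 4 remove [zjn,ehgv,fdsp] add [relu,ewd] -> 9 lines: ailh dzsmm icegu qzlg relu ewd bwp gvij vzu
Hunk 2: at line 4 remove [ewd] add [mov,mqvro,hgbi] -> 11 lines: ailh dzsmm icegu qzlg relu mov mqvro hgbi bwp gvij vzu
Hunk 3: at line 4 remove [mov,mqvro,hgbi] add [kkxi,cxzz,kyboq] -> 11 lines: ailh dzsmm icegu qzlg relu kkxi cxzz kyboq bwp gvij vzu
Hunk 4: at line 7 remove [kyboq,bwp,gvij] add [pozij] -> 9 lines: ailh dzsmm icegu qzlg relu kkxi cxzz pozij vzu
Hunk 5: at line 4 remove [relu,kkxi] add [vqoxe,vpgs,sejs] -> 10 lines: ailh dzsmm icegu qzlg vqoxe vpgs sejs cxzz pozij vzu
Final line count: 10

Answer: 10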